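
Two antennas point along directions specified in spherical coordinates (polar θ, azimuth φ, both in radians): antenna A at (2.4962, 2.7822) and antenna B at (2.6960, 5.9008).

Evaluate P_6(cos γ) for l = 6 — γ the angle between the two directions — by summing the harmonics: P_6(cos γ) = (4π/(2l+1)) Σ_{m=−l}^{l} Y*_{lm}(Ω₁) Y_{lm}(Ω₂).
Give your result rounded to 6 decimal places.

Expand P_6 via completeness: Σ_{m} conj(Y_{6,m}) at Ω₁ times Y_{6,m} at Ω₂ —
  term(m=-6) = +0.000070+0.000010i   from Y*(Ω₁)=-0.012646-0.019070i, Y(Ω₂)=-0.002050+0.002321i
  term(m=-5) = -0.002348-0.000271i   from Y*(Ω₁)=-0.023606-0.102590i, Y(Ω₂)=+0.007513-0.021162i
  term(m=-4) = +0.027425+0.002529i   from Y*(Ω₁)=+0.037349-0.278684i, Y(Ω₂)=+0.004040+0.097869i
  term(m=-3) = -0.127314-0.008796i   from Y*(Ω₁)=+0.215316-0.401143i, Y(Ω₂)=-0.115229-0.255528i
  term(m=-2) = +0.172917+0.007957i   from Y*(Ω₁)=+0.261886-0.229129i, Y(Ω₂)=+0.358932+0.344422i
  term(m=-1) = +0.054830+0.001261i   from Y*(Ω₁)=-0.130710+0.049109i, Y(Ω₂)=-0.364412-0.146560i
  term(m=+0) = +0.091935+0.000000i   from Y*(Ω₁)=-0.396815-0.000000i, Y(Ω₂)=-0.231681+0.000000i
  term(m=+1) = +0.054830-0.001261i   from Y*(Ω₁)=+0.130710+0.049109i, Y(Ω₂)=+0.364412-0.146560i
  term(m=+2) = +0.172917-0.007957i   from Y*(Ω₁)=+0.261886+0.229129i, Y(Ω₂)=+0.358932-0.344422i
  term(m=+3) = -0.127314+0.008796i   from Y*(Ω₁)=-0.215316-0.401143i, Y(Ω₂)=+0.115229-0.255528i
  term(m=+4) = +0.027425-0.002529i   from Y*(Ω₁)=+0.037349+0.278684i, Y(Ω₂)=+0.004040-0.097869i
  term(m=+5) = -0.002348+0.000271i   from Y*(Ω₁)=+0.023606-0.102590i, Y(Ω₂)=-0.007513-0.021162i
  term(m=+6) = +0.000070-0.000010i   from Y*(Ω₁)=-0.012646+0.019070i, Y(Ω₂)=-0.002050-0.002321i
Total Σ_m = +0.343093+0.000000i. Multiply by 0.966644: +0.331649+0.000000i. P_6(cos γ) = 0.331649

0.331649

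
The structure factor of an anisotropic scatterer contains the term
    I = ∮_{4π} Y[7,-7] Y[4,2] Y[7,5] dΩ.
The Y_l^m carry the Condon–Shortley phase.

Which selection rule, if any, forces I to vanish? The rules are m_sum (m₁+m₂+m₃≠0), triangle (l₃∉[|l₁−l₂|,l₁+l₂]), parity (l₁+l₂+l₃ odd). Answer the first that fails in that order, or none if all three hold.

none

Σmᵢ = 0  ✓
l₃∈[|l₁−l₂|,l₁+l₂]=[3,11], have l₃=7  ✓
Σlᵢ = 18 ⇒ even  ✓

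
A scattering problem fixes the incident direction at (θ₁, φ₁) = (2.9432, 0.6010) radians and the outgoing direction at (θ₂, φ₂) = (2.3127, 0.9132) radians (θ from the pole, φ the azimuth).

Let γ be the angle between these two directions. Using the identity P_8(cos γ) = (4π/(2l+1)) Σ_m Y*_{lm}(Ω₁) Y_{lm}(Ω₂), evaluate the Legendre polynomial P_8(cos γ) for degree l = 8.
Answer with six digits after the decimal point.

Term-by-term m-sum for l=8 (normalisation 4π/17 = 0.739198):
  term(m=-8) = -0.00000 - 0.00000j   from Y*(Ω₁)=0.00000 - 0.00000j, Y(Ω₂)=0.02344 - 0.03836j
  term(m=-7) = -0.00000 - 0.00000j   from Y*(Ω₁)=0.00001 + 0.00002j, Y(Ω₂)=-0.16384 + 0.01796j
  term(m=-6) = -0.00003 - 0.00010j   from Y*(Ω₁)=-0.00026 - 0.00013j, Y(Ω₂)=0.24514 + 0.25443j
  term(m=-5) = 0.00001 - 0.00125j   from Y*(Ω₁)=0.00268 - 0.00037j, Y(Ω₂)=0.06715 - 0.45542j
  term(m=-4) = 0.00156 - 0.00467j   from Y*(Ω₁)=-0.01362 + 0.01238j, Y(Ω₂)=-0.23339 + 0.13092j
  term(m=-3) = -0.00956 + 0.01299j   from Y*(Ω₁)=0.02118 - 0.08957j, Y(Ω₂)=-0.16126 - 0.06856j
  term(m=-2) = -0.09722 + 0.07005j   from Y*(Ω₁)=0.11557 + 0.29903j, Y(Ω₂)=0.09450 + 0.36163j
  term(m=-1) = 0.00407 - 0.00131j   from Y*(Ω₁)=-0.55509 - 0.38057j, Y(Ω₂)=-0.00389 + 0.00503j
  term(m=+0) = 0.17496 + 0.00000j   from Y*(Ω₁)=0.47297 + 0.00000j, Y(Ω₂)=0.36992 + 0.00000j
  term(m=+1) = 0.00407 + 0.00131j   from Y*(Ω₁)=0.55509 - 0.38057j, Y(Ω₂)=0.00389 + 0.00503j
  term(m=+2) = -0.09722 - 0.07005j   from Y*(Ω₁)=0.11557 - 0.29903j, Y(Ω₂)=0.09450 - 0.36163j
  term(m=+3) = -0.00956 - 0.01299j   from Y*(Ω₁)=-0.02118 - 0.08957j, Y(Ω₂)=0.16126 - 0.06856j
  term(m=+4) = 0.00156 + 0.00467j   from Y*(Ω₁)=-0.01362 - 0.01238j, Y(Ω₂)=-0.23339 - 0.13092j
  term(m=+5) = 0.00001 + 0.00125j   from Y*(Ω₁)=-0.00268 - 0.00037j, Y(Ω₂)=-0.06715 - 0.45542j
  term(m=+6) = -0.00003 + 0.00010j   from Y*(Ω₁)=-0.00026 + 0.00013j, Y(Ω₂)=0.24514 - 0.25443j
  term(m=+7) = -0.00000 + 0.00000j   from Y*(Ω₁)=-0.00001 + 0.00002j, Y(Ω₂)=0.16384 + 0.01796j
  term(m=+8) = -0.00000 + 0.00000j   from Y*(Ω₁)=0.00000 + 0.00000j, Y(Ω₂)=0.02344 + 0.03836j
Accumulated sum -0.02736 - 0.00000j; after 4π/(2l+1) scaling, -0.02023 - 0.00000j ⇒ P_8 = -0.020228

-0.020228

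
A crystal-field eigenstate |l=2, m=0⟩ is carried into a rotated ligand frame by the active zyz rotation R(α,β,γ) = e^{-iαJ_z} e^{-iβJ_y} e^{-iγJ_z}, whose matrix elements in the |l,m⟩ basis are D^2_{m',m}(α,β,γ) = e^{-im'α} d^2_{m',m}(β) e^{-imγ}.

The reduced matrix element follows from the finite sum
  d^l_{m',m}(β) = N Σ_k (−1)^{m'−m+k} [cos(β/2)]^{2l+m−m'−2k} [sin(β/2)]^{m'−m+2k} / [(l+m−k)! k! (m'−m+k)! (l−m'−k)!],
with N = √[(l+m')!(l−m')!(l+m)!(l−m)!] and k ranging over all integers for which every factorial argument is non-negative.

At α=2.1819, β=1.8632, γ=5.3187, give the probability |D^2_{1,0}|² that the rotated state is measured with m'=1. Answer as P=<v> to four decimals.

First d^2_{1,0}(β=1.8632), then the phase factors e^{-i(1)α} and e^{-i(0)γ}:
With c≡cos(β/2)=0.596551 and s≡sin(β/2)=0.802575, N=[6·1·2·2]^{1/2}=4.898979
The bounds max(0,m−m')=0 and min(l+m,l−m')=1 give 2 terms
  k=0: (−1)^1·4.8990/(2)·0.5966^3·0.8026^1 = -0.417353
  k=1: (−1)^2·4.8990/(2)·0.5966^1·0.8026^3 = +0.755406
d^2_{1,0}(1.8632) = -0.417353 +0.755406 = +0.338053
|D^2_{1,0}|² = |d^2_{1,0}(β)|² = (+0.338053)² = 0.114280 (the z-rotation phases have unit modulus)

P=0.1143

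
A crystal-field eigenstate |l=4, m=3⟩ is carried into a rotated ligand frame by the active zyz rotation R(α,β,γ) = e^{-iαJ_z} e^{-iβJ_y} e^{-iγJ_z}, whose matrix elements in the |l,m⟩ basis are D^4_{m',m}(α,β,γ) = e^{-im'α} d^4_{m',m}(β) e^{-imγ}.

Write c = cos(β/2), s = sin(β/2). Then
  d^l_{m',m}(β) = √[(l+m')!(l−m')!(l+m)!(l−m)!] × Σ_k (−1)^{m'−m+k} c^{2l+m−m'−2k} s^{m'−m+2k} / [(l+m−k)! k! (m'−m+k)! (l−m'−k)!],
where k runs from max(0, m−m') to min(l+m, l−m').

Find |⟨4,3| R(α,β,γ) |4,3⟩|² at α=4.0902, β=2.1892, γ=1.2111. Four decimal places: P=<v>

P=0.0024

Split into d^4_{3,3}(β=2.1892) × two z-phases.
c=cos(2.189200/2)=0.458402, s=sin(2.189200/2)=0.888745; N=√[5040·1·5040·1]=5040.000000
k∈{0,1} keeps every argument non-negative
  k=0: (−1)^0·5040.0000/(5040)·0.4584^8·0.8887^0 = +0.001950
  k=1: (−1)^1·5040.0000/(720)·0.4584^6·0.8887^2 = -0.051302
d^4_{3,3}(2.1892) = +0.001950 -0.051302 = -0.049352
|D^4_{3,3}|² = |d^4_{3,3}(β)|² = (-0.049352)² = 0.002436 (the z-rotation phases have unit modulus)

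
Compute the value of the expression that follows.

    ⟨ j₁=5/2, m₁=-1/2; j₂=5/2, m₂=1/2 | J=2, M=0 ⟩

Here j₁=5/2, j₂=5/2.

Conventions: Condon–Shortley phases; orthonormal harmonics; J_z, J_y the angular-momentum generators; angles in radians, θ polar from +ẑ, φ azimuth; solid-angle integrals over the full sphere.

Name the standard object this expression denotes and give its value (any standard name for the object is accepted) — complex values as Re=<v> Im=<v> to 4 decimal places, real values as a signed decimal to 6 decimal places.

Clebsch–Gordan coefficient, +√(4/21) ≈ +0.436436

This is a Clebsch–Gordan (vector-coupling) coefficient.
√[5·3!2!2!/8! · 2!3!3!2!2!2!] = √(12/7)
  +(−1)^1/∏(1,2,2,2,0,0)! = -1/8  (running -1/8)
  +(−1)^2/∏(2,1,1,1,1,1)! = 1/2  (running 3/8)
  +(−1)^3/∏(3,0,0,0,2,2)! = -1/24  (running 1/3)
⟨..|..⟩ = √(12/7)·(1/3) = +0.436436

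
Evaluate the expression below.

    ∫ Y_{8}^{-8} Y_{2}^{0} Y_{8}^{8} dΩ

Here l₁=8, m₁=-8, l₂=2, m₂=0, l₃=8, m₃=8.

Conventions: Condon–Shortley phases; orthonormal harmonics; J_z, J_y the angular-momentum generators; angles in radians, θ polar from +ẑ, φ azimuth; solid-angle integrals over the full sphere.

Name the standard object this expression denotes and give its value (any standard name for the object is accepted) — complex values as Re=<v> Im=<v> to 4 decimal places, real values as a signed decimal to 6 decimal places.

This is a Gaunt coefficient — the integral of a triple product of spherical harmonics over the sphere.
Checks pass: Σm=0; 18 even; l₃=8∈[6,10].
(2·8+1)(2·2+1)(2·8+1) = 1445
Δ: 2! 14! 2! / 19! → 1/348840
sum: t=0:+1/116121600 t=1:−1/25401600 t=2:+1/116121600 = -1/45158400
3j²(8 2 8; 0 0 0) = Δ·Π!·Σ² = 24/1615  (sign -1)
sum: t=2:+1/348713164800 = 1/348713164800
3j²(8 2 8; -8 0 8) = Δ·Π!·Σ² = 40/969  (sign +1)
combine: 4πI² = 1445·24/1615·40/969 = 320/361
take √, sign -1: I = -0.26559290

Gaunt coefficient, -0.265593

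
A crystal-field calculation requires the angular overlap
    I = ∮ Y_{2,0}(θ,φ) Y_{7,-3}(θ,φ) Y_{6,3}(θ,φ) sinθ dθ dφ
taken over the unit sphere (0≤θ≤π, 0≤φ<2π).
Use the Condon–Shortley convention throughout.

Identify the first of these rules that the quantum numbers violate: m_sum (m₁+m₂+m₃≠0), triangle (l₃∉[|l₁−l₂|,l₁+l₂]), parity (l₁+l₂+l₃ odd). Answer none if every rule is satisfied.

parity

m₁+m₂+m₃ = 0 − 3 + 3 = 0  ✓
triangle: |2−7|=5 ≤ l₃=6 ≤ 2+7=9  ✓
parity: l₁+l₂+l₃ = 15 is odd  ✗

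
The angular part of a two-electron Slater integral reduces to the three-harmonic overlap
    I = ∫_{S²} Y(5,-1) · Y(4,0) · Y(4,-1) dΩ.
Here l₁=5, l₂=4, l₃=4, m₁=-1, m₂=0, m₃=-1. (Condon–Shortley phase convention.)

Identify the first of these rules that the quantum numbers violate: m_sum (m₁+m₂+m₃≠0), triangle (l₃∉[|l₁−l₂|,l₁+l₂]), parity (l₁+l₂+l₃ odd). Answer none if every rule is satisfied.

azimuthal sum: -1 + 0 − 1 = -2  ✗
1 ≤ 4 ≤ 9 (triangle on l)
L = 5 + 4 + 4 = 13 (odd)

m_sum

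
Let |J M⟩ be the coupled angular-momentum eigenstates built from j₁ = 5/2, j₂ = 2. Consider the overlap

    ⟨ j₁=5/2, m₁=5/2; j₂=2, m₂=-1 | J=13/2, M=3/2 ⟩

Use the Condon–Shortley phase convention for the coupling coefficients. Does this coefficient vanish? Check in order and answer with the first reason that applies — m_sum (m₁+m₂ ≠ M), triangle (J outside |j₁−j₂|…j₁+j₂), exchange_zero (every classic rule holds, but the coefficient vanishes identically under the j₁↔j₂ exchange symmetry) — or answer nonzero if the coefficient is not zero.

triangle

m-sum: m₁+m₂ = 5/2+(-1) = 3/2, M = 3/2  ✓
triangle: need |j₁−j₂| ≤ J ≤ j₁+j₂, i.e. J ∈ [1/2, 9/2]; J = 13/2 is outside ✗ ⇒ coefficient is 0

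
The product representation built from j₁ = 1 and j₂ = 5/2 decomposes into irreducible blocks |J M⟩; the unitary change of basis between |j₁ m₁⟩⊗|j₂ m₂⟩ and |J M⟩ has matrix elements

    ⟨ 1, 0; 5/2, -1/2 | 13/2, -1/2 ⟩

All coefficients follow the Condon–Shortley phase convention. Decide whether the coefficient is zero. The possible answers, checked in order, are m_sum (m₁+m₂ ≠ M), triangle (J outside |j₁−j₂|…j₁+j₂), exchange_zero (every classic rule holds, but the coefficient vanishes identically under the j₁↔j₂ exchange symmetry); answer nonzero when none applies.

triangle

m-sum: m₁+m₂ = 0+(-1/2) = -1/2, M = -1/2  ✓
triangle: need |j₁−j₂| ≤ J ≤ j₁+j₂, i.e. J ∈ [3/2, 7/2]; J = 13/2 is outside ✗ ⇒ coefficient is 0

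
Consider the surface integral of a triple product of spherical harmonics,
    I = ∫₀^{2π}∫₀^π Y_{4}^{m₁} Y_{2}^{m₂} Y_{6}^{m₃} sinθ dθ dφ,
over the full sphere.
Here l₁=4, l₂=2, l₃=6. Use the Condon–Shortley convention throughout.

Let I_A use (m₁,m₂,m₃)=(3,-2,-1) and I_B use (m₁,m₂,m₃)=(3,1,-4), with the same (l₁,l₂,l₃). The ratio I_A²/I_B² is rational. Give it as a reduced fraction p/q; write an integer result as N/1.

Shared (l₁,l₂,l₃)=(4,2,6): N and (l;000)² cancel in I_A²/I_B².
A: Δ = 0!·8!·4!/13! = 1/6435; Racah Σ t=0..0: t=0:+1/120960 = 1/120960; ⇒ 3j(4 2 6; 3 -2 -1)² = 1/1287, sgn -1
B: Δ = 0!·8!·4!/13! = 1/6435; Racah Σ t=0..0: t=0:+1/30240 = 1/30240; ⇒ 3j(4 2 6; 3 1 -4)² = 16/429, sgn +1
I_A²/I_B² = (1/1287)/(16/429) = 1/48

1/48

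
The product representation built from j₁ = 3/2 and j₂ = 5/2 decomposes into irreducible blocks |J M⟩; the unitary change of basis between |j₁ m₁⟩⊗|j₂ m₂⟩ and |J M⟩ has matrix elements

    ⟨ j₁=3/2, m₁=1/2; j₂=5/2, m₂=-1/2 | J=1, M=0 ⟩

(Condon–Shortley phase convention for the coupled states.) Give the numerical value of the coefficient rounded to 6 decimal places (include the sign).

−√(3/10) ≈ -0.547723

triangle: 3!·0!·2!/6! = 12/720
(j±m)!: 2!·1!·2!·3!·1!·1! = 24
prefactor² = (2J+1)·Δ·N² = 6/5
  k=1: −1/(1!·2!·0!·1!·0!·1!) = -1/2
Σ = -1/2  ⇒  CG² = 6/5·(-1/2)² = 3/10
CG = −√(3/10) = -0.547723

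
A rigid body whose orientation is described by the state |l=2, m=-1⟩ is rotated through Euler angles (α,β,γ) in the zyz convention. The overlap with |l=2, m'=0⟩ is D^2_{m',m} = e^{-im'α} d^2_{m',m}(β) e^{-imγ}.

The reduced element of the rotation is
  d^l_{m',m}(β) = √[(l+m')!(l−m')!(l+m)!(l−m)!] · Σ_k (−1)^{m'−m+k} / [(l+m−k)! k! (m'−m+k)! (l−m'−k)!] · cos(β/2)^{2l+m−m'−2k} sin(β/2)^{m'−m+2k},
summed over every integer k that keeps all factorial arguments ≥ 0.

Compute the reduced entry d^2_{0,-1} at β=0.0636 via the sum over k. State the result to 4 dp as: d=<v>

d^2_{0,-1}(β=0.0636) via the finite sum:
With c≡cos(β/2)=0.999494 and s≡sin(β/2)=0.031795, N=[2·2·1·6]^{1/2}=4.898979
k: max(0,(-1)−(0))=0 … min(2+(-1),2−(0))=1
  k=0: (−1)^1·4.8990/(2)·0.9995^3·0.0318^1 = -0.077763
  k=1: (−1)^2·4.8990/(2)·0.9995^1·0.0318^3 = +0.000079
d^2_{0,-1}(0.0636) = -0.077763 +0.000079 = -0.077684

d=-0.0777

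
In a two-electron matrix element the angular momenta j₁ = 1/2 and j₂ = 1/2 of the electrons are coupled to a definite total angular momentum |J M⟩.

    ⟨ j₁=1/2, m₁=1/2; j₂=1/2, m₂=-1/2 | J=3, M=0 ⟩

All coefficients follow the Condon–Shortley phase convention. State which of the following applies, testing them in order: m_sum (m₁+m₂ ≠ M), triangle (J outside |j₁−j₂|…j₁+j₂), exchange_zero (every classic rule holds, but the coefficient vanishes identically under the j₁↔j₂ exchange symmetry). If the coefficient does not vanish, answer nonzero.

triangle

m-sum: m₁+m₂ = 1/2+(-1/2) = 0, M = 0  ✓
triangle: need |j₁−j₂| ≤ J ≤ j₁+j₂, i.e. J ∈ [0, 1]; J = 3 is outside ✗ ⇒ coefficient is 0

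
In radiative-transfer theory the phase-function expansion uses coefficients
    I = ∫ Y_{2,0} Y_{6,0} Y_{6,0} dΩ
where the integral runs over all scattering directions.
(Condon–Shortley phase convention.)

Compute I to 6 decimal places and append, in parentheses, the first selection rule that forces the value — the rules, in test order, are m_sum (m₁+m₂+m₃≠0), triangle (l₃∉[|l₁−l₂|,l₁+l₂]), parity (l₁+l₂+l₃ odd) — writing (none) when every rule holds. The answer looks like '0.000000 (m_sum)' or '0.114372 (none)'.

m-sum 0 ✓  L=14 even ✓  4≤6≤8 ✓
Π(2lᵢ+1) = 5×13×13 = 845
triangle coeff Δ(2,6,6) = 1/90090
Σ_t [0,2]: t=0:+1/69120 t=1:−1/14400 t=2:+1/69120 = -7/172800
(3j)²=14/715 [(2 6 6; 0 0 0)], sign=-1
(m-triple is (0,0,0) — same symbol as above.)
⇒ 4πI² = 196/605
I = (+1)√(196/605/(4π)) = 0.16056298
No selection rule forces the value: the integral is nonzero (none).

0.160563 (none)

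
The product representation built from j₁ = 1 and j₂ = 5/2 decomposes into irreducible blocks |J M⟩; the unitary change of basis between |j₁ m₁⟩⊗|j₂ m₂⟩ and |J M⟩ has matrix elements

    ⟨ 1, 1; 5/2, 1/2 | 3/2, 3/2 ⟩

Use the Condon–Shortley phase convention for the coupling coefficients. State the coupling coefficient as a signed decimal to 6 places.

+√(1/15) ≈ +0.258199

j₁+j₂−J=2  J+j₁−j₂=0  J−j₁+j₂=3  j₁+j₂+J+1=6
(j₁±m₁, j₂±m₂, J±M) = (2,0,3,2,3,0)
P² = 48/5
sum k=0..0:
  [0] +1/12 = 1/12
S = 1/12
C² = P²·S² = 1/15 ; C = +0.258199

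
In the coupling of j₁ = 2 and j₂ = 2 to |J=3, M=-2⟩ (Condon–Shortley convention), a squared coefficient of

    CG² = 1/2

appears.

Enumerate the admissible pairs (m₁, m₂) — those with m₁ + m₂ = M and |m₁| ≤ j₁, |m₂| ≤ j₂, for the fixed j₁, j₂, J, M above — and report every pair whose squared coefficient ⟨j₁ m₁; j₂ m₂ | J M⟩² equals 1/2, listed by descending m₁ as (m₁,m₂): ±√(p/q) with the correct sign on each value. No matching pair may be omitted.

Admissible pairs with m₁+m₂ = M = -2: (-2,0), (-1,-1), (0,-2)
  (m₁,m₂)=(0,-2): CG² = 1/2, CG = +√(1/2)   ← matches the target
  (m₁,m₂)=(-1,-1): CG² = 0/1, CG = 0
  (m₁,m₂)=(-2,0): CG² = 1/2, CG = −√(1/2)   ← matches the target
Pairs with CG² = 1/2: (0,-2): +√(1/2); (-2,0): −√(1/2)

(0,-2): +√(1/2); (-2,0): −√(1/2)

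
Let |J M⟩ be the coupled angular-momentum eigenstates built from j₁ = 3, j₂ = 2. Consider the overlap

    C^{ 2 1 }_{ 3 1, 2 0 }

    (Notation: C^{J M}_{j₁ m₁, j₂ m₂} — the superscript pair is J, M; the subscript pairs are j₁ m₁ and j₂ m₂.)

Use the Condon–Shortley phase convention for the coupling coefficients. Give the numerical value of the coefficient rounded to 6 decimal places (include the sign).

triangle: 3!×3!×1!/8! = 36/40320
(j±m)!: 4!×2!×2!×2!×3!×1! = 1152
prefactor² = (2J+1)×Δ×N² = 36/7
  k=1: −1/(1!×2!×1!×1!×2!×0!) = -1/4
  k=2: +1/(2!×1!×0!×0!×3!×1!) = 1/12
Σ = -1/6  ⇒  CG² = 36/7×(-1/6)² = 1/7
CG = −√(1/7) = -0.377964

-0.377964  (= −√(1/7))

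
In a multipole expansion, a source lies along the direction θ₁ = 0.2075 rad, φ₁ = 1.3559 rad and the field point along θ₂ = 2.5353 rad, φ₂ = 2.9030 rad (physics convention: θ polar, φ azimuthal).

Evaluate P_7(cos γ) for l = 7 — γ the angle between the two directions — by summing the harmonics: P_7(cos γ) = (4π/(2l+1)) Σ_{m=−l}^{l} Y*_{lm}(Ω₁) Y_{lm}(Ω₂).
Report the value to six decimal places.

0.244912

Addition theorem: P_7(cos γ) = (4π/15) Σ_m Y*_{lm}(Ω₁) Y_{lm}(Ω₂), m = −7…7:
  m=-7: (-0.000008, -0.000001) × (0.000968, -0.009706) = (-0.000000, 0.000000)  (running Σ = (-0.000000, 0.000000))
  m=-6: (-0.000039, 0.000134) × (-0.007305, -0.052124) = (0.000007, 0.000001)  (running Σ = (0.000007, 0.000001))
  m=-5: (0.001371, 0.000742) × (-0.063259, -0.159382) = (0.000032, -0.000265)  (running Σ = (0.000039, -0.000264))
  m=-4: (0.007978, -0.009259) × (-0.212417, -0.299802) = (-0.004470, -0.000425)  (running Σ = (-0.004432, -0.000689))
  m=-3: (-0.041227, -0.054834) × (-0.365182, -0.317571) = (-0.002358, 0.033117)  (running Σ = (-0.006790, 0.032428))
  m=-2: (-0.240933, 0.110437) × (-0.219881, -0.113687) = (0.065532, 0.003108)  (running Σ = (0.058742, 0.035536))
  m=-1: (0.132052, 0.605004) × (0.263682, 0.064134) = (-0.003982, 0.167998)  (running Σ = (0.054760, 0.203533))
  m=0: (0.525852, -0.000000) × (0.347666, 0.000000) = (0.182821, 0.000000)  (running Σ = (0.237581, 0.203533))
  m=1: (-0.132052, 0.605004) × (-0.263682, 0.064134) = (-0.003982, -0.167998)  (running Σ = (0.233600, 0.035536))
  m=2: (-0.240933, -0.110437) × (-0.219881, 0.113687) = (0.065532, -0.003108)  (running Σ = (0.299132, 0.032428))
  m=3: (0.041227, -0.054834) × (0.365182, -0.317571) = (-0.002358, -0.033117)  (running Σ = (0.296773, -0.000689))
  m=4: (0.007978, 0.009259) × (-0.212417, 0.299802) = (-0.004470, 0.000425)  (running Σ = (0.292303, -0.000264))
  m=5: (-0.001371, 0.000742) × (0.063259, -0.159382) = (0.000032, 0.000265)  (running Σ = (0.292335, 0.000001))
  m=6: (-0.000039, -0.000134) × (-0.007305, 0.052124) = (0.000007, -0.000001)  (running Σ = (0.292342, 0.000000))
  m=7: (0.000008, -0.000001) × (-0.000968, -0.009706) = (-0.000000, -0.000000)  (running Σ = (0.292342, 0.000000))
Accumulated sum (0.292342, 0.000000); after 4π/(2l+1) scaling, (0.244912, 0.000000) ⇒ P_7 = 0.244912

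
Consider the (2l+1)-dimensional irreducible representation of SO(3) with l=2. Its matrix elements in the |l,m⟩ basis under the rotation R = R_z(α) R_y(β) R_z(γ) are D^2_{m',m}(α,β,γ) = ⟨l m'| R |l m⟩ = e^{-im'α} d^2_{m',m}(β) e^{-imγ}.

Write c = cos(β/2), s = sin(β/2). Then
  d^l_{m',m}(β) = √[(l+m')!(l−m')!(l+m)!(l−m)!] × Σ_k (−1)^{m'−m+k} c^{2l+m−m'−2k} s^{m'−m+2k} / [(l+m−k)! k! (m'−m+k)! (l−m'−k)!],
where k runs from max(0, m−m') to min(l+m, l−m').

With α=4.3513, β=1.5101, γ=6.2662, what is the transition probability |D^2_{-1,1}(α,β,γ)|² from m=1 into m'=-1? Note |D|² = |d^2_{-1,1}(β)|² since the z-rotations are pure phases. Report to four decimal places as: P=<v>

P=0.2774

First d^2_{-1,1}(β=1.5101), then the phase factors e^{-i(-1)α} and e^{-i(1)γ}:
Half-angle: c=0.728237, s=0.685325. N=√(1·6·6·1)=6.000000
The bounds max(0,m−m')=2 and min(l+m,l−m')=3 give 2 terms
  k=2: (−1)^0·6.0000/(2)·0.7282^2·0.6853^2 = +0.747240
  k=3: (−1)^1·6.0000/(6)·0.7282^0·0.6853^4 = -0.220590
d^2_{-1,1}(1.5101) = +0.747240 -0.220590 = +0.526650
|D^2_{-1,1}|² = |d^2_{-1,1}(β)|² = (+0.526650)² = 0.277360 (the z-rotation phases have unit modulus)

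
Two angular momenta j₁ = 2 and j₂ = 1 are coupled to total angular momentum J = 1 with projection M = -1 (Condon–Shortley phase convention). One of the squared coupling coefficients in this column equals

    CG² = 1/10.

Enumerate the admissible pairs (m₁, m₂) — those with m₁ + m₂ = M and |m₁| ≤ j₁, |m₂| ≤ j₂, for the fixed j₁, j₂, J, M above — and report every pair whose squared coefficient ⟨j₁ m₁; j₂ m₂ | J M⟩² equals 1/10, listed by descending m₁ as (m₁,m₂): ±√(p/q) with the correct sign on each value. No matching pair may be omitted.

Admissible pairs with m₁+m₂ = M = -1: (-2,1), (-1,0), (0,-1)
  (m₁,m₂)=(0,-1): CG² = 1/10, CG = +√(1/10)   ← matches the target
  (m₁,m₂)=(-1,0): CG² = 3/10, CG = −√(3/10)
  (m₁,m₂)=(-2,1): CG² = 3/5, CG = +√(3/5)
Pairs with CG² = 1/10: (0,-1): +√(1/10)

(0,-1): +√(1/10)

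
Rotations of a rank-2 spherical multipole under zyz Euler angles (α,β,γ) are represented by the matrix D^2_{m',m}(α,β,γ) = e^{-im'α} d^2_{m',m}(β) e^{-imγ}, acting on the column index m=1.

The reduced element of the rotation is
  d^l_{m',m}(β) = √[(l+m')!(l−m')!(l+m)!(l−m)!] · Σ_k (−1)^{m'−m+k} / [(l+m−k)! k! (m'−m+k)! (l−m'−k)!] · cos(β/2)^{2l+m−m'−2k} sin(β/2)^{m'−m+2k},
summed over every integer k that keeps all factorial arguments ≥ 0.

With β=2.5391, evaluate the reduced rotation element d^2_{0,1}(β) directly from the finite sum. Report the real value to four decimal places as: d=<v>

d=-0.5719

d^2_{0,1}(β=2.5391) via the finite sum:
Half-angle: c=0.296711, s=0.954967. N=√(2·2·6·1)=4.898979
k∈{1,2} keeps every argument non-negative
  k=1: (−1)^0·4.8990/(2)·0.2967^3·0.9550^1 = +0.061103
  k=2: (−1)^1·4.8990/(2)·0.2967^1·0.9550^3 = -0.632957
d^2_{0,1}(2.5391) = +0.061103 -0.632957 = -0.571854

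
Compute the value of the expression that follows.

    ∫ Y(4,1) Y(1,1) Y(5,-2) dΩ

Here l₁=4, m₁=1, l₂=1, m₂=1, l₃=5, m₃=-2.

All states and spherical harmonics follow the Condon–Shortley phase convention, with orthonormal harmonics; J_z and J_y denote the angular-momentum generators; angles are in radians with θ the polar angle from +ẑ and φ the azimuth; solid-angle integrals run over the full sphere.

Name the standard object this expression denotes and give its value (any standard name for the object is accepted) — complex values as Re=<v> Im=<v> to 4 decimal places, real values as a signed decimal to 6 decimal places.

Gaunt coefficient, +0.225034

This is a Gaunt coefficient — the integral of a triple product of spherical harmonics over the sphere.
Checks pass: Σm=0; 10 even; l₃=5∈[3,5].
(2·4+1)(2·1+1)(2·5+1) = 297
Δ: 0! 8! 2! / 11! → 1/495
sum: t=0:+1/576 = 1/576
3j²(4 1 5; 0 0 0) = Δ·Π!·Σ² = 5/99  (sign -1)
sum: t=0:+1/1440 = 1/1440
3j²(4 1 5; 1 1 -2) = Δ·Π!·Σ² = 7/165  (sign -1)
combine: 4πI² = 297·5/99·7/165 = 7/11
take √, sign +1: I = 0.22503380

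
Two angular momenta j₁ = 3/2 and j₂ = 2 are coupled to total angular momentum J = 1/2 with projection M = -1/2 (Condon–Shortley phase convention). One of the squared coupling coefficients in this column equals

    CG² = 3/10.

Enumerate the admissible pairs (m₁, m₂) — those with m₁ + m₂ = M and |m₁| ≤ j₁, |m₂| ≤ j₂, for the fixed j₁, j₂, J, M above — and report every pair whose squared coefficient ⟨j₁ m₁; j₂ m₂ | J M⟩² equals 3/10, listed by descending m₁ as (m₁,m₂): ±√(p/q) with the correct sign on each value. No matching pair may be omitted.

Admissible pairs with m₁+m₂ = M = -1/2: (-3/2,1), (-1/2,0), (1/2,-1), (3/2,-2)
  (m₁,m₂)=(3/2,-2): CG² = 2/5, CG = +√(2/5)
  (m₁,m₂)=(1/2,-1): CG² = 3/10, CG = −√(3/10)   ← matches the target
  (m₁,m₂)=(-1/2,0): CG² = 1/5, CG = +√(1/5)
  (m₁,m₂)=(-3/2,1): CG² = 1/10, CG = −√(1/10)
Pairs with CG² = 3/10: (1/2,-1): −√(3/10)

(1/2,-1): −√(3/10)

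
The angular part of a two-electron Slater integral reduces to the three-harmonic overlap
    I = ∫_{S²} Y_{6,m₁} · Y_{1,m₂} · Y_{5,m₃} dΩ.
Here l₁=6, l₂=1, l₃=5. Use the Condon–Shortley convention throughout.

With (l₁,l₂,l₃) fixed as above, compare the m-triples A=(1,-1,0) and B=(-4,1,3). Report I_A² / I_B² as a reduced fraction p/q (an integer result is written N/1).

7/15

Same 6,1,5: normalisation and zero-m 3j drop out of the ratio.
A: Δ: 2! 10! 0! / 13! → 1/858; sum: t=0:+1/28800 = 1/28800; 3j²(6 1 5; 1 -1 0) = Δ·Π!·Σ² = 7/286  (sign -1)
B: Δ: 2! 10! 0! / 13! → 1/858; sum: t=2:+1/161280 = 1/161280; 3j²(6 1 5; -4 1 3) = Δ·Π!·Σ² = 15/286  (sign +1)
I_A²/I_B² = (7/286)/(15/286) = 7/15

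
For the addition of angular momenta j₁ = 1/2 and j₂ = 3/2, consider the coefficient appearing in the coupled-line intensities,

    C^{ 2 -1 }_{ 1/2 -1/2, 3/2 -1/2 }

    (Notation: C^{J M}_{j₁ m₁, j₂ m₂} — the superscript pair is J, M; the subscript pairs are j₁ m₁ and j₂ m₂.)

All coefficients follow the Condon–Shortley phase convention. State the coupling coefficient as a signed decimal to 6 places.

+√(3/4) = +0.866025

j₁+j₂−J=0  J+j₁−j₂=1  J−j₁+j₂=3  j₁+j₂+J+1=5
(j₁±m₁, j₂±m₂, J±M) = (0,1,1,2,1,3)
P² = 3
sum k=0..0:
  [0] +1/2 = 1/2
S = 1/2
C² = P²·S² = 3/4 ; C = +0.866025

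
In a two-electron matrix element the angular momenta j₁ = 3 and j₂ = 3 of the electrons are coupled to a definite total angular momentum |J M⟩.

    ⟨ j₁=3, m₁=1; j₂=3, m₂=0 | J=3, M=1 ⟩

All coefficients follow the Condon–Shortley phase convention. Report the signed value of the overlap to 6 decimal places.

-0.408248  (= −√(1/6))

triangle: 3!×3!×3!/10! = 216/3628800
(j±m)!: 4!×2!×3!×3!×4!×2! = 82944
prefactor² = (2J+1)×Δ×N² = 864/25
  k=0: +1/(0!×3!×2!×3!×1!×0!) = 1/72
  k=1: −1/(1!×2!×1!×2!×2!×1!) = -1/8
  k=2: +1/(2!×1!×0!×1!×3!×2!) = 1/24
Σ = -5/72  ⇒  CG² = 864/25×(-5/72)² = 1/6
CG = −√(1/6) = -0.408248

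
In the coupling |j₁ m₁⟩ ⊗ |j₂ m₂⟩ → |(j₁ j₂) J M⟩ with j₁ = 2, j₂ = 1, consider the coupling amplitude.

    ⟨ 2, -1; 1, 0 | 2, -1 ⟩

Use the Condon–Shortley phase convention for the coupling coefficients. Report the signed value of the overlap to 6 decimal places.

-0.408248  (= −√(1/6))

√[5·1!3!1!/6! · 1!3!1!1!1!3!] = √(3/2)
  +(−1)^0/∏(0,1,3,1,0,0)! = 1/6  (running 1/6)
  +(−1)^1/∏(1,0,2,0,1,1)! = -1/2  (running -1/3)
⟨..|..⟩ = √(3/2)·(-1/3) = -0.408248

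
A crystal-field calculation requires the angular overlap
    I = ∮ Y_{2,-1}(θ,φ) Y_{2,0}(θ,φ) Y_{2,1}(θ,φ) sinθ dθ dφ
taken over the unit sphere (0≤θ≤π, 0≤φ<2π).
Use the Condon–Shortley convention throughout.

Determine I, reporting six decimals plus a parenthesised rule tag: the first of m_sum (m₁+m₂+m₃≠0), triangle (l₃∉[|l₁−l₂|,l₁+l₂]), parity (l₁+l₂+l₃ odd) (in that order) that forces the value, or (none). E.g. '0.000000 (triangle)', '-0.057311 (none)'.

Rules hold: Σm=0, L=6 even, 0≤2≤4.
N = 5·5·5 = 125
Δ = 2!·2!·2!/7! = 1/630
Racah Σ t=0..2: t=0:+1/8 t=1:−1/1 t=2:+1/8 = -3/4
⇒ 3j(2 2 2; 0 0 0)² = 2/35, sgn -1
Racah Σ t=1..2: t=1:−1/2 t=2:+1/4 = -1/4
⇒ 3j(2 2 2; -1 0 1)² = 1/70, sgn +1
4πI² = N·(3j₀)²·(3jₘ)² = 5/49
I = -1·√(0.102041/4π) = -0.09011188
No selection rule forces the value: the integral is nonzero (none).

-0.090112 (none)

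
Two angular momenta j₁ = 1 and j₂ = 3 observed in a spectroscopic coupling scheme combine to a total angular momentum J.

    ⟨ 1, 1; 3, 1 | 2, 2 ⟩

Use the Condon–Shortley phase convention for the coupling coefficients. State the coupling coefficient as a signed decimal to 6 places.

+0.218218

triangle: 2!*0!*4!/7! = 48/5040
(j±m)!: 2!*0!*4!*2!*4!*0! = 2304
prefactor² = (2J+1)*Δ*N² = 768/7
  k=0: +1/(0!*2!*0!*4!*0!*0!) = 1/48
Σ = 1/48  ⇒  CG² = 768/7*(1/48)² = 1/21
CG = +√(1/21) = +0.218218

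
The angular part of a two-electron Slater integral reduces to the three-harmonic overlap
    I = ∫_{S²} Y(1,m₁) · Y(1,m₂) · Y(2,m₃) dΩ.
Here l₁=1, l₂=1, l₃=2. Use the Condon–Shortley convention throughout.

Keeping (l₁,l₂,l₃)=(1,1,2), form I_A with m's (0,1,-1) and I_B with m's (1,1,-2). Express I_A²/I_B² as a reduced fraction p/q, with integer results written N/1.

1/2

Same 1,1,2: normalisation and zero-m 3j drop out of the ratio.
A: Δ: 0! 2! 2! / 5! → 1/30; sum: t=0:+1/2 = 1/2; 3j²(1 1 2; 0 1 -1) = Δ·Π!·Σ² = 1/10  (sign -1)
B: Δ: 0! 2! 2! / 5! → 1/30; sum: t=0:+1/4 = 1/4; 3j²(1 1 2; 1 1 -2) = Δ·Π!·Σ² = 1/5  (sign +1)
I_A²/I_B² = (1/10)/(1/5) = 1/2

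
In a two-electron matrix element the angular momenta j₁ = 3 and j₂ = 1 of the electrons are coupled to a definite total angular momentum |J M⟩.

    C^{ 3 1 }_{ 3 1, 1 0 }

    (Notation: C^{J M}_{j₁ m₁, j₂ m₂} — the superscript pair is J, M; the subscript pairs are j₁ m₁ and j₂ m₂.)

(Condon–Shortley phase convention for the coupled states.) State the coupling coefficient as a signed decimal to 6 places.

√[7·1!5!1!/8! · 4!2!1!1!4!2!] = √(48)
  +(−1)^0/∏(0,1,2,1,3,0)! = 1/12  (running 1/12)
  +(−1)^1/∏(1,0,1,0,4,1)! = -1/24  (running 1/24)
⟨..|..⟩ = √(48)·(1/24) = +0.288675

+√(1/12) = +0.288675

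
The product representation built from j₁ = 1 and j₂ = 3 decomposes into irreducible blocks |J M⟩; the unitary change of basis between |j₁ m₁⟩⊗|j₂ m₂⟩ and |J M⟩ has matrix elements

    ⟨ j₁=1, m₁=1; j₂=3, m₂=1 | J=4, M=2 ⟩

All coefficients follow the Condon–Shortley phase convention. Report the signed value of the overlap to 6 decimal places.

+√(15/28) ≈ +0.731925

√[9·0!2!6!/9! · 2!0!4!2!6!2!] = √(34560/7)
  +(−1)^0/∏(0,0,0,4,2,2)! = 1/96  (running 1/96)
⟨..|..⟩ = √(34560/7)·(1/96) = +0.731925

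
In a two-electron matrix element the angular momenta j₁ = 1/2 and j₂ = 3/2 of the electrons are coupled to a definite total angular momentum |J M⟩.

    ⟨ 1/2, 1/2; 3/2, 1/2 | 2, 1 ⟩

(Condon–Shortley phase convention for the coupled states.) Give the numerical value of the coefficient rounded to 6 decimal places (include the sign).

+0.866025

triangle: 0!×1!×3!/5! = 6/120
(j±m)!: 1!×0!×2!×1!×3!×1! = 12
prefactor² = (2J+1)×Δ×N² = 3
  k=0: +1/(0!×0!×0!×2!×1!×1!) = 1/2
Σ = 1/2  ⇒  CG² = 3×(1/2)² = 3/4
CG = +√(3/4) = +0.866025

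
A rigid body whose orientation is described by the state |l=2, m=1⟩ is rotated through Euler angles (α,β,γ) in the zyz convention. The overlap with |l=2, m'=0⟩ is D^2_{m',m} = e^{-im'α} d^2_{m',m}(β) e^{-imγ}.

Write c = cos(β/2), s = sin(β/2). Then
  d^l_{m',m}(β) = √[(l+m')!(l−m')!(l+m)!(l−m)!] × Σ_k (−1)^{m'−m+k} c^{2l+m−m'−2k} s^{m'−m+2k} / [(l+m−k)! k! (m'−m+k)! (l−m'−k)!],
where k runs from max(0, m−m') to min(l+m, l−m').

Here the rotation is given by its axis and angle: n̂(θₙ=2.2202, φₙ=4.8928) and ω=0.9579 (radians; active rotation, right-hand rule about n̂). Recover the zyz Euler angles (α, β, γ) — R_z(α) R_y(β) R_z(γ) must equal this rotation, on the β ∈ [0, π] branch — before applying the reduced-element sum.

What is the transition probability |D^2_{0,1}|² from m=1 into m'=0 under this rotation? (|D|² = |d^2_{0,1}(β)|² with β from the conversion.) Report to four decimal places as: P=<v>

P=0.3733

Axis–angle → zyz. n̂ = (sinθₙcosφₙ, sinθₙsinφₙ, cosθₙ) = (+0.142909, -0.783518, -0.604712), ω = 0.9579.
R = I cosω + sinω [n̂]ₓ + (1−cosω) n̂n̂ᵀ gives
  R = [+0.583914, +0.447084, -0.677614; -0.542207, +0.836000, +0.084355; +0.604199, +0.318150, +0.730564]
β = atan2(√(R₁₃²+R₂₃²), R₃₃) = 0.751649; α = atan2(R₂₃, R₁₃) mod 2π = 3.017741; γ = atan2(R₃₂, −R₃₁) mod 2π = 2.656919
Split into d^2_{0,1}(β=0.7516) × two z-phases.
Half-angle: c=0.930205, s=0.367040. N=√(2·2·6·1)=4.898979
k: max(0,(1)−(0))=1 … min(2+(1),2−(0))=2
  k=1: (−1)^0·4.8990/(2)·0.9302^3·0.3670^1 = +0.723644
  k=2: (−1)^1·4.8990/(2)·0.9302^1·0.3670^3 = -0.112666
d^2_{0,1}(0.7516) = +0.723644 -0.112666 = +0.610978
|D^2_{0,1}|² = |d^2_{0,1}(β)|² = (+0.610978)² = 0.373294 (the z-rotation phases have unit modulus)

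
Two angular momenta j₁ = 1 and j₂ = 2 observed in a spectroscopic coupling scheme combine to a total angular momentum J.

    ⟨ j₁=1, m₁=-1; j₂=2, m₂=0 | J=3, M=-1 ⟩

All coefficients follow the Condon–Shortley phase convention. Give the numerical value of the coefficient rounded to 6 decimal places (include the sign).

j₁+j₂−J=0  J+j₁−j₂=2  J−j₁+j₂=4  j₁+j₂+J+1=7
(j₁±m₁, j₂±m₂, J±M) = (0,2,2,2,2,4)
P² = 128/5
sum k=0..0:
  [0] +1/8 = 1/8
S = 1/8
C² = P²·S² = 2/5 ; C = +0.632456

+0.632456  (= +√(2/5))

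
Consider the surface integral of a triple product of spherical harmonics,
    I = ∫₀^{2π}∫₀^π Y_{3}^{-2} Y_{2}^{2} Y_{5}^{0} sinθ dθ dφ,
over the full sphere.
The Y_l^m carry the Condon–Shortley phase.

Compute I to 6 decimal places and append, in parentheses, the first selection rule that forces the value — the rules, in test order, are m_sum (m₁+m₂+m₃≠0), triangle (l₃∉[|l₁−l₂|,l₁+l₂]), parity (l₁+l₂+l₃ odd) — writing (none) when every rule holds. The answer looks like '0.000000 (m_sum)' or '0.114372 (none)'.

0.053579 (none)

m-sum 0 ✓  L=10 even ✓  1≤5≤5 ✓
Π(2lᵢ+1) = 7×5×11 = 385
triangle coeff Δ(3,2,5) = 1/2310
Σ_t [0,0]: t=0:+1/144 = 1/144
(3j)²=10/231 [(3 2 5; 0 0 0)], sign=-1
Σ_t [0,0]: t=0:+1/2880 = 1/2880
(3j)²=1/462 [(3 2 5; -2 2 0)], sign=-1
⇒ 4πI² = 25/693
I = (+1)√(25/693/(4π)) = 0.05357948
No selection rule forces the value: the integral is nonzero (none).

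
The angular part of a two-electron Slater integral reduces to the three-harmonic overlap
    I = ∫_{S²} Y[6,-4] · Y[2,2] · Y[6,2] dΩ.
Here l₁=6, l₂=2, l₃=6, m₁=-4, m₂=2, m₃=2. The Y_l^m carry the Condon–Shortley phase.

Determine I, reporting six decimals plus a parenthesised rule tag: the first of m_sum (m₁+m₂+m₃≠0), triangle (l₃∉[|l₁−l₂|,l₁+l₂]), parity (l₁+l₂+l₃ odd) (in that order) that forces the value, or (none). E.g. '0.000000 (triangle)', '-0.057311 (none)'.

-0.153870 (none)

Rules hold: Σm=0, L=14 even, 4≤6≤8.
N = 13·5·13 = 845
Δ = 2!·10!·2!/15! = 1/90090
Racah Σ t=0..2: t=0:+1/69120 t=1:−1/14400 t=2:+1/69120 = -7/172800
⇒ 3j(6 2 6; 0 0 0)² = 14/715, sgn -1
Racah Σ t=2..2: t=2:+1/322560 = 1/322560
⇒ 3j(6 2 6; -4 2 2)² = 18/1001, sgn +1
4πI² = N·(3j₀)²·(3jₘ)² = 36/121
I = -1·√(0.297521/4π) = -0.15386989
No selection rule forces the value: the integral is nonzero (none).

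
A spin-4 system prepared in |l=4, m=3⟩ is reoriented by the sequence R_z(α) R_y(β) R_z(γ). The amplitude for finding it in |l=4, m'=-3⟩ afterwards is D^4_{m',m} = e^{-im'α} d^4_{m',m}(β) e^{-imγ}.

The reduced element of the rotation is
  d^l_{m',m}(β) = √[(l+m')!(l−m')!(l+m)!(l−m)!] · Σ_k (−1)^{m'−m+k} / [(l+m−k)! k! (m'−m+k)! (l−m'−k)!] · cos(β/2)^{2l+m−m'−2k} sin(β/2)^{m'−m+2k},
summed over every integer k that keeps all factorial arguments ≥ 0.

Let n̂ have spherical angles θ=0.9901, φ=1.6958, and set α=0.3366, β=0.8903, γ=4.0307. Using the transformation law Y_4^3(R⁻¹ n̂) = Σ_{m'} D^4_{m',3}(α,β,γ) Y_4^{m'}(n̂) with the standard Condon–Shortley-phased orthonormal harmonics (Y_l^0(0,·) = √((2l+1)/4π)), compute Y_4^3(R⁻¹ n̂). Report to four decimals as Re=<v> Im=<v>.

Need the full column D^4_{m',3} for m'=−4..4 at α=0.3366, β=0.8903, γ=4.0307.
cos(β/2)=0.902546, sin(β/2)=0.430593
d^4_{-4,3}: single k=7 term ⇒ +0.007006;  D = -0.001733+0.006789i
d^4_{-3,3}: k∈[6..7] ⇒ +0.036345 -0.001182 = +0.035163;  D = +0.003046+0.035031i
d^4_{-2,3}: k∈[5..6] ⇒ +0.122160 -0.009268 = +0.112892;  D = +0.046375+0.102927i
d^4_{-1,3}: k∈[4..5] ⇒ +0.301763 -0.041211 = +0.260552;  D = +0.179486+0.188871i
d^4_{0,3}: k∈[3..4] ⇒ +0.565734 -0.128768 = +0.436966;  D = +0.388737+0.199558i
d^4_{1,3}: k∈[2..3] ⇒ +0.795465 -0.301763 = +0.493702;  D = +0.489031+0.067754i
d^4_{2,3}: k∈[1..2] ⇒ +0.785990 -0.536703 = +0.249287;  D = +0.244371-0.049264i
d^4_{3,3}: k∈[0..1] ⇒ +0.440307 -0.701534 = -0.261228;  D = -0.224655+0.133304i
d^4_{4,3}: single k=0 term ⇒ -0.594153;  D = -0.382157+0.454943i
Y_4^{m'}(θ=0.9901,φ=1.6958) and Σ D·Y over m':
  (-0.0017+0.0068i)·(+0.1898-0.1037i)  (+0.0030+0.0350i)·(+0.1470+0.3734i)  (+0.0464+0.1029i)·(-0.2508+0.0640i)  (+0.1795+0.1889i)·(+0.0242+0.1923i)  (+0.3887+0.1996i)·(-0.3024+0.0000i)  (+0.4890+0.0678i)·(-0.0242+0.1923i)  (+0.2444-0.0493i)·(-0.2508-0.0640i)  (-0.2247+0.1333i)·(-0.1470+0.3734i)  (-0.3822+0.4549i)·(+0.1898+0.1037i)
Y_4^3(R⁻¹ n̂) = -0.405746-0.004013i

Re=-0.4057 Im=-0.0040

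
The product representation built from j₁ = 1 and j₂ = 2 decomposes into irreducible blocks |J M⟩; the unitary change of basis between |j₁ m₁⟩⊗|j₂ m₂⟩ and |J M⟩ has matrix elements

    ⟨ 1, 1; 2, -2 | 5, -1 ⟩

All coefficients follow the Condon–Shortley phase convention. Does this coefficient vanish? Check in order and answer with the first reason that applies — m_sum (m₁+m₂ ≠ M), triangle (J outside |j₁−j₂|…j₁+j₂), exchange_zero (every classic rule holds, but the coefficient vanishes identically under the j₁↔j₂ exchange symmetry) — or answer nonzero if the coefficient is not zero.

triangle

m-sum: m₁+m₂ = 1+(-2) = -1, M = -1  ✓
triangle: need |j₁−j₂| ≤ J ≤ j₁+j₂, i.e. J ∈ [1, 3]; J = 5 is outside ✗ ⇒ coefficient is 0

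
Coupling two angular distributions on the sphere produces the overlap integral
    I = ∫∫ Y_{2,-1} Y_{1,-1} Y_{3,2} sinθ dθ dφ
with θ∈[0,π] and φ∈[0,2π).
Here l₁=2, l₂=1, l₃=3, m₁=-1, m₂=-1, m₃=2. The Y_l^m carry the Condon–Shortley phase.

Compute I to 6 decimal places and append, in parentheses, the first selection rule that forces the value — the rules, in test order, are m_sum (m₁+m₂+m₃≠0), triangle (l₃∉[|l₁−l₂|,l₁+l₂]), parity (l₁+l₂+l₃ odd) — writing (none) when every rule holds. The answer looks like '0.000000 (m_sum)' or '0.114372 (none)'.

0.261169 (none)

Checks pass: Σm=0; 6 even; l₃=3∈[1,3].
(2·2+1)(2·1+1)(2·3+1) = 105
Δ: 0! 4! 2! / 7! → 1/105
sum: t=0:+1/4 = 1/4
3j²(2 1 3; 0 0 0) = Δ·Π!·Σ² = 3/35  (sign -1)
sum: t=0:+1/12 = 1/12
3j²(2 1 3; -1 -1 2) = Δ·Π!·Σ² = 2/21  (sign -1)
combine: 4πI² = 105·3/35·2/21 = 6/7
take √, sign +1: I = 0.26116903
No selection rule forces the value: the integral is nonzero (none).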